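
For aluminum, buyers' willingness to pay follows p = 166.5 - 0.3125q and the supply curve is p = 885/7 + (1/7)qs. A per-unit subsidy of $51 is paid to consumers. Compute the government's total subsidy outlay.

Pre-subsidy: 166.5 - 0.3125q = 885/7 + (1/7)q gives q* = 88 and p* = 139.
With the rebate, buyers effectively pay pb = ps − 51, where ps is the price sellers receive.
On the curves, pb = 166.5 - 0.3125q and ps = 885/7 + (1/7)q; the wedge ps − pb = 51 gives 885/7 + (1/7)q − (166.5 - 0.3125q) = 51, so q' = 200.
Then pb = 166.5 − 0.3125·200 = 104 and ps = 885/7 + (1/7)·200 = 155.
Government outlay = subsidy × quantity = 51 × 200 = 10200.

Government cost = $10200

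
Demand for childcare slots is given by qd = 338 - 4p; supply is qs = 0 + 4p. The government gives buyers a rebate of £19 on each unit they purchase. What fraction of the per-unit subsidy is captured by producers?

Pre-subsidy: 338 - 4p = 0 + 4p gives p* = 42.25, q* = 169.
With the rebate, buyers effectively pay pb = ps − 19, where ps is the price sellers receive.
Demand in terms of ps becomes qd = 338 − 4(ps − 19) = 414 - 4ps. Setting this equal to supply: 414 - 4ps = 0 + 4ps, so ps = 51.75.
Buyers pay pb = 51.75 − 19 = 32.75; q' = 0 + 4·51.75 = 207.
Buyers' price falls by p* − pb = 42.25 − 32.75 = 9.5; sellers' price rises by ps − p* = 51.75 − 42.25 = 9.5.
So producers capture 9.5/19 = 0.5 of each unit of subsidy.

Producer share = 0.5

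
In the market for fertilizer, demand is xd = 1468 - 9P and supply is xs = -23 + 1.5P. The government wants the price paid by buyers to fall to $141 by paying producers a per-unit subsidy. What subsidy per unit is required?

At a buyer price of 141, quantity demanded is 1468 − 9·141 = 199.
Sellers supply 199 only when they receive Ps with -23 + 1.5·Ps = 199, i.e. Ps = 148.
s = Ps − Pb = 148 − 141 = 7.

Required subsidy s = $7 per unit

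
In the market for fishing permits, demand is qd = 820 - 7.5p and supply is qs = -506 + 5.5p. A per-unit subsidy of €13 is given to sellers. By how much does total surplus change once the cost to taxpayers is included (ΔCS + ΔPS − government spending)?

Pre-subsidy: 820 - 7.5p = -506 + 5.5p gives p* = 102, q* = 55.
With the subsidy, sellers receive ps = pb + 13 for each unit, where pb is the price buyers pay.
Supply in terms of pb becomes qs = -506 + 5.5(pb + 13) = -434.5 + 5.5pb. Setting this equal to demand: 820 - 7.5pb = -434.5 + 5.5pb, so pb = 96.5.
Sellers receive ps = 96.5 + 13 = 109.5; q' = 820 − 7.5·96.5 = 96.25.
ΔCS = ½(55 + 96.25)(102 − 96.5) = 415.9375; ΔPS = ½(55 + 96.25)(109.5 − 102) = 567.1875.
Government spending = 13 × 96.25 = 1251.25.
Net change = 415.9375 + 567.1875 − 1251.25 = -268.125. The loss equals the DWL triangle ½·13·41.25.

Net change in total surplus = -€268.125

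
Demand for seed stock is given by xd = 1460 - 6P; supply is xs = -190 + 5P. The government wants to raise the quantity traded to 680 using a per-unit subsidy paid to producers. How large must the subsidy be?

Required subsidy s = 44 per unit

At x = 680, invert demand for the buyer price: Pb = (1460 − 680)/6 = 130; invert supply for the seller price: Ps = (680 − (-190))/5 = 174.
The subsidy must fill the gap: s = Ps − Pb = 174 − 130 = 44.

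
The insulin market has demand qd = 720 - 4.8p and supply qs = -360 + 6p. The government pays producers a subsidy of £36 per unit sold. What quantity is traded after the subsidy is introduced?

q' = 336

Pre-subsidy: 720 - 4.8p = -360 + 6p gives p* = 100, q* = 240.
With the subsidy, sellers receive ps = pb + 36 for each unit, where pb is the price buyers pay.
Supply in terms of pb becomes qs = -360 + 6(pb + 36) = -144 + 6pb. Setting this equal to demand: 720 - 4.8pb = -144 + 6pb, so pb = 80.
Sellers receive ps = 80 + 36 = 116; q' = 720 − 4.8·80 = 336.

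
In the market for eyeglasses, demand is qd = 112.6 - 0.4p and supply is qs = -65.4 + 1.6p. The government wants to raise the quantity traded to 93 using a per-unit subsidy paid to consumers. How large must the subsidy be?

At q = 93, invert demand for the buyer price: pb = (112.6 − 93)/0.4 = 49; invert supply for the seller price: ps = (93 − (-65.4))/1.6 = 99.
The subsidy must fill the gap: s = ps − pb = 99 − 49 = 50.

Required subsidy s = 50 per unit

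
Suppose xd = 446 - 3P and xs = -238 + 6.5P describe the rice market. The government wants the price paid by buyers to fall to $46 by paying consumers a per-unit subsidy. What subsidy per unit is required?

Required subsidy s = $38 per unit

At a buyer price of 46, quantity demanded is 446 − 3·46 = 308.
Sellers supply 308 only when they receive Ps with -238 + 6.5·Ps = 308, i.e. Ps = 84.
s = Ps − Pb = 84 − 46 = 38.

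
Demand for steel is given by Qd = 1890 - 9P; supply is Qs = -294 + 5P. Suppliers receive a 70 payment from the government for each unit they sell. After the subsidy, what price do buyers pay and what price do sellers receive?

Pre-subsidy: 1890 - 9P = -294 + 5P gives P* = 156, Q* = 486.
With the subsidy, sellers receive Ps = Pb + 70 for each unit, where Pb is the price buyers pay.
Supply in terms of Pb becomes Qs = -294 + 5(Pb + 70) = 56 + 5Pb. Setting this equal to demand: 1890 - 9Pb = 56 + 5Pb, so Pb = 131.
Sellers receive Ps = 131 + 70 = 201; Q' = 1890 − 9·131 = 711.

Buyers pay 131; sellers receive 201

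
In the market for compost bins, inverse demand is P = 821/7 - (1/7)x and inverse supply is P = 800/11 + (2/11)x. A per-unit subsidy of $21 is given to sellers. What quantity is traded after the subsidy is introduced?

Pre-subsidy: 821/7 - (1/7)x = 800/11 + (2/11)x gives x* = 137.24 and P* = 97.68.
With the subsidy, sellers receive Ps = Pb + 21 for each unit, where Pb is the price buyers pay.
On the curves, Pb = 821/7 - (1/7)x and Ps = 800/11 + (2/11)x; the wedge Ps − Pb = 21 gives 800/11 + (2/11)x − (821/7 - (1/7)x) = 21, so x' = 201.92.
Then Pb = 821/7 − (1/7)·201.92 = 88.44 and Ps = 800/11 + (2/11)·201.92 = 109.44.

x' = 201.92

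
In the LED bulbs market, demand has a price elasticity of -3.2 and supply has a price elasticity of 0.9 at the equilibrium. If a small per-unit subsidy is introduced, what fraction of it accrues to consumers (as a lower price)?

For a small subsidy around the equilibrium, the benefit split depends on the relative slopes, which at a point are proportional to the elasticities.
Buyer share = εs/(εs + |εd|) = 0.9/(0.9 + 3.2) = 9/41; seller share = |εd|/(εs + |εd|) = 32/41.

Consumer share = 9/41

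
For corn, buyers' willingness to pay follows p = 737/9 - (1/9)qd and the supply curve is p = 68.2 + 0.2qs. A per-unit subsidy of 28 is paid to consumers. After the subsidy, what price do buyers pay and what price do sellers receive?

Buyers pay 67; sellers receive 95

Pre-subsidy: 737/9 - (1/9)q = 68.2 + 0.2q gives q* = 44 and p* = 77.
With the rebate, buyers effectively pay pb = ps − 28, where ps is the price sellers receive.
On the curves, pb = 737/9 - (1/9)q and ps = 68.2 + 0.2q; the wedge ps − pb = 28 gives 68.2 + 0.2q − (737/9 - (1/9)q) = 28, so q' = 134.
Then pb = 737/9 − (1/9)·134 = 67 and ps = 68.2 + 0.2·134 = 95.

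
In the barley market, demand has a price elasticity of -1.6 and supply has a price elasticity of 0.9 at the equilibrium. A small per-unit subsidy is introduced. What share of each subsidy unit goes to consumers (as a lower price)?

For a small subsidy around the equilibrium, the benefit split depends on the relative slopes, which at a point are proportional to the elasticities.
Buyer share = εs/(εs + |εd|) = 0.9/(0.9 + 1.6) = 0.36; seller share = |εd|/(εs + |εd|) = 0.64.

Consumer share = 0.36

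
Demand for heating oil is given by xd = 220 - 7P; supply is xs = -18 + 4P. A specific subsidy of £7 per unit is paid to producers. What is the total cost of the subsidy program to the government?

Pre-subsidy: 220 - 7P = -18 + 4P gives P* = 238/11, x* = 754/11.
With the subsidy, sellers receive Ps = Pb + 7 for each unit, where Pb is the price buyers pay.
Supply in terms of Pb becomes xs = -18 + 4(Pb + 7) = 10 + 4Pb. Setting this equal to demand: 220 - 7Pb = 10 + 4Pb, so Pb = 210/11.
Sellers receive Ps = 210/11 + 7 = 287/11; x' = 220 − 7·(210/11) = 950/11.
Government outlay = subsidy × quantity = 7 × 950/11 = 6650/11.

Government cost = 6650/11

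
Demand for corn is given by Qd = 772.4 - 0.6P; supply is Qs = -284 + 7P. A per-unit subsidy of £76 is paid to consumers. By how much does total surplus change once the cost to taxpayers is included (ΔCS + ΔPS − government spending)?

Pre-subsidy: 772.4 - 0.6P = -284 + 7P gives P* = 139, Q* = 689.
With the rebate, buyers effectively pay Pb = Ps − 76, where Ps is the price sellers receive.
Demand in terms of Ps becomes Qd = 772.4 − 0.6(Ps − 76) = 818 - 0.6Ps. Setting this equal to supply: 818 - 0.6Ps = -284 + 7Ps, so Ps = 145.
Buyers pay Pb = 145 − 76 = 69; Q' = -284 + 7·145 = 731.
ΔCS = ½(689 + 731)(139 − 69) = 49700; ΔPS = ½(689 + 731)(145 − 139) = 4260.
Government spending = 76 × 731 = 55556.
Net change = 49700 + 4260 − 55556 = -1596. The loss equals the DWL triangle ½·76·42.

Net change in total surplus = -£1596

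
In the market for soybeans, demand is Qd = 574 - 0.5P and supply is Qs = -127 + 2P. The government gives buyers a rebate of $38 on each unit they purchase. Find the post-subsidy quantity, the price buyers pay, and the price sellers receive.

Q' = 449; buyers pay $250; sellers receive $288

Pre-subsidy: 574 - 0.5P = -127 + 2P gives P* = 280.4, Q* = 433.8.
With the rebate, buyers effectively pay Pb = Ps − 38, where Ps is the price sellers receive.
Demand in terms of Ps becomes Qd = 574 − 0.5(Ps − 38) = 593 - 0.5Ps. Setting this equal to supply: 593 - 0.5Ps = -127 + 2Ps, so Ps = 288.
Buyers pay Pb = 288 − 38 = 250; Q' = -127 + 2·288 = 449.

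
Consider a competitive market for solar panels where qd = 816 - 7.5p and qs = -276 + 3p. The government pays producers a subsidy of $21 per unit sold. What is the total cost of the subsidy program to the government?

Government cost = $1701

Pre-subsidy: 816 - 7.5p = -276 + 3p gives p* = 104, q* = 36.
With the subsidy, sellers receive ps = pb + 21 for each unit, where pb is the price buyers pay.
Supply in terms of pb becomes qs = -276 + 3(pb + 21) = -213 + 3pb. Setting this equal to demand: 816 - 7.5pb = -213 + 3pb, so pb = 98.
Sellers receive ps = 98 + 21 = 119; q' = 816 − 7.5·98 = 81.
Government outlay = subsidy × quantity = 21 × 81 = 1701.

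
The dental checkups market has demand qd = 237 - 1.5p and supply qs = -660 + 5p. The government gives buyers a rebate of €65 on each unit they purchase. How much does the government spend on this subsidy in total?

Pre-subsidy: 237 - 1.5p = -660 + 5p gives p* = 138, q* = 30.
With the rebate, buyers effectively pay pb = ps − 65, where ps is the price sellers receive.
Demand in terms of ps becomes qd = 237 − 1.5(ps − 65) = 334.5 - 1.5ps. Setting this equal to supply: 334.5 - 1.5ps = -660 + 5ps, so ps = 153.
Buyers pay pb = 153 − 65 = 88; q' = -660 + 5·153 = 105.
Government outlay = subsidy × quantity = 65 × 105 = 6825.

Government cost = €6825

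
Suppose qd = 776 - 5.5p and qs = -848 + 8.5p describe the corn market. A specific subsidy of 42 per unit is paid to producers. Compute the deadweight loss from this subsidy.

Deadweight loss = 2945.25

Pre-subsidy: 776 - 5.5p = -848 + 8.5p gives p* = 116, q* = 138.
With the subsidy, sellers receive ps = pb + 42 for each unit, where pb is the price buyers pay.
Supply in terms of pb becomes qs = -848 + 8.5(pb + 42) = -491 + 8.5pb. Setting this equal to demand: 776 - 5.5pb = -491 + 8.5pb, so pb = 90.5.
Sellers receive ps = 90.5 + 42 = 132.5; q' = 776 − 5.5·90.5 = 278.25.
The subsidy expands output by 278.25 − 138 = 140.25 past the efficient level; on those units the gap between marginal cost and willingness to pay runs from 0 up to 42.
DWL = ½ × 42 × 140.25 = 2945.25.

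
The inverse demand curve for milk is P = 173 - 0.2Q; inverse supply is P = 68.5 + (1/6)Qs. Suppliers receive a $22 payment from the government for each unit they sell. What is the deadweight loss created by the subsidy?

Deadweight loss = $660

Pre-subsidy: 173 - 0.2Q = 68.5 + (1/6)Q gives Q* = 285 and P* = 116.
With the subsidy, sellers receive Ps = Pb + 22 for each unit, where Pb is the price buyers pay.
On the curves, Pb = 173 - 0.2Q and Ps = 68.5 + (1/6)Q; the wedge Ps − Pb = 22 gives 68.5 + (1/6)Q − (173 - 0.2Q) = 22, so Q' = 345.
Then Pb = 173 − 0.2·345 = 104 and Ps = 68.5 + (1/6)·345 = 126.
The subsidy expands output by 345 − 285 = 60 past the efficient level; on those units the gap between marginal cost and willingness to pay runs from 0 up to 22.
DWL = ½ × 22 × 60 = 660.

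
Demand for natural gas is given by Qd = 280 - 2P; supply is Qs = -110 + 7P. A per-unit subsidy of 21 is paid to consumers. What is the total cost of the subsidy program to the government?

Government cost = 4746

Pre-subsidy: 280 - 2P = -110 + 7P gives P* = 130/3, Q* = 580/3.
With the rebate, buyers effectively pay Pb = Ps − 21, where Ps is the price sellers receive.
Demand in terms of Ps becomes Qd = 280 − 2(Ps − 21) = 322 - 2Ps. Setting this equal to supply: 322 - 2Ps = -110 + 7Ps, so Ps = 48.
Buyers pay Pb = 48 − 21 = 27; Q' = -110 + 7·48 = 226.
Government outlay = subsidy × quantity = 21 × 226 = 4746.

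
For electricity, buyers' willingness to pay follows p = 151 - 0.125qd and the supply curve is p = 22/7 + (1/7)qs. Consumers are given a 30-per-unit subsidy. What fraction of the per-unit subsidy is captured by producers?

Producer share = 8/15

Pre-subsidy: 151 - 0.125q = 22/7 + (1/7)q gives q* = 552 and p* = 82.
With the rebate, buyers effectively pay pb = ps − 30, where ps is the price sellers receive.
On the curves, pb = 151 - 0.125q and ps = 22/7 + (1/7)q; the wedge ps − pb = 30 gives 22/7 + (1/7)q − (151 - 0.125q) = 30, so q' = 664.
Then pb = 151 − 0.125·664 = 68 and ps = 22/7 + (1/7)·664 = 98.
Buyers' price falls by p* − pb = 82 − 68 = 14; sellers' price rises by ps − p* = 98 − 82 = 16.
So producers capture 16/30 = 8/15 of each unit of subsidy.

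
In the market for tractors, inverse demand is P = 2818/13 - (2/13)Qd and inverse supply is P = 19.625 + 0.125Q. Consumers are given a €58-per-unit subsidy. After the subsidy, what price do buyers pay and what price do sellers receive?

Pre-subsidy: 2818/13 - (2/13)Q = 19.625 + 0.125Q gives Q* = 707 and P* = 108.
With the rebate, buyers effectively pay Pb = Ps − 58, where Ps is the price sellers receive.
On the curves, Pb = 2818/13 - (2/13)Q and Ps = 19.625 + 0.125Q; the wedge Ps − Pb = 58 gives 19.625 + 0.125Q − (2818/13 - (2/13)Q) = 58, so Q' = 915.
Then Pb = 2818/13 − (2/13)·915 = 76 and Ps = 19.625 + 0.125·915 = 134.

Buyers pay €76; sellers receive €134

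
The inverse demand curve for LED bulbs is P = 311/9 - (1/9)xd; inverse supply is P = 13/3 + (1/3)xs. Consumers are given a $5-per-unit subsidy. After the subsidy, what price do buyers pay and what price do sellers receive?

Pre-subsidy: 311/9 - (1/9)x = 13/3 + (1/3)x gives x* = 68 and P* = 27.
With the rebate, buyers effectively pay Pb = Ps − 5, where Ps is the price sellers receive.
On the curves, Pb = 311/9 - (1/9)x and Ps = 13/3 + (1/3)x; the wedge Ps − Pb = 5 gives 13/3 + (1/3)x − (311/9 - (1/9)x) = 5, so x' = 79.25.
Then Pb = 311/9 − (1/9)·79.25 = 25.75 and Ps = 13/3 + (1/3)·79.25 = 30.75.

Buyers pay $25.75; sellers receive $30.75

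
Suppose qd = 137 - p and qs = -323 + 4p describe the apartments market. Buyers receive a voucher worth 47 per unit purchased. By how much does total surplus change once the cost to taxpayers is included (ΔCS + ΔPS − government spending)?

Pre-subsidy: 137 - p = -323 + 4p gives p* = 92, q* = 45.
With the rebate, buyers effectively pay pb = ps − 47, where ps is the price sellers receive.
Demand in terms of ps becomes qd = 137 − 1(ps − 47) = 184 - ps. Setting this equal to supply: 184 - ps = -323 + 4ps, so ps = 101.4.
Buyers pay pb = 101.4 − 47 = 54.4; q' = -323 + 4·101.4 = 82.6.
ΔCS = ½(45 + 82.6)(92 − 54.4) = 2398.88; ΔPS = ½(45 + 82.6)(101.4 − 92) = 599.72.
Government spending = 47 × 82.6 = 3882.2.
Net change = 2398.88 + 599.72 − 3882.2 = -883.6. The loss equals the DWL triangle ½·47·37.6.

Net change in total surplus = -883.6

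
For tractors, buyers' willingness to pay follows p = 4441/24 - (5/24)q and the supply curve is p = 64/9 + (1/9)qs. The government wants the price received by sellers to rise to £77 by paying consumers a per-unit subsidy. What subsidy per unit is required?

At a seller price of 77, quantity supplied is -64 + 9·77 = 629.
Buyers absorb 629 only when they pay pb = 4441/24 − (5/24)·629 = 54.
s = ps − pb = 77 − 54 = 23.

Required subsidy s = £23 per unit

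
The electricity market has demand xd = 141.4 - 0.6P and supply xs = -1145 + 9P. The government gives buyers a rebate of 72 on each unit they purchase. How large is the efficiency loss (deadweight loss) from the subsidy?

Pre-subsidy: 141.4 - 0.6P = -1145 + 9P gives P* = 134, x* = 61.
With the rebate, buyers effectively pay Pb = Ps − 72, where Ps is the price sellers receive.
Demand in terms of Ps becomes xd = 141.4 − 0.6(Ps − 72) = 184.6 - 0.6Ps. Setting this equal to supply: 184.6 - 0.6Ps = -1145 + 9Ps, so Ps = 138.5.
Buyers pay Pb = 138.5 − 72 = 66.5; x' = -1145 + 9·138.5 = 101.5.
The subsidy expands output by 101.5 − 61 = 40.5 past the efficient level; on those units the gap between marginal cost and willingness to pay runs from 0 up to 72.
DWL = ½ × 72 × 40.5 = 1458.

Deadweight loss = 1458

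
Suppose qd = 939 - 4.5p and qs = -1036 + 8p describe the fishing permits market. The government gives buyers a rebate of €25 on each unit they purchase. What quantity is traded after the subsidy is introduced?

q' = 300

Pre-subsidy: 939 - 4.5p = -1036 + 8p gives p* = 158, q* = 228.
With the rebate, buyers effectively pay pb = ps − 25, where ps is the price sellers receive.
Demand in terms of ps becomes qd = 939 − 4.5(ps − 25) = 1051.5 - 4.5ps. Setting this equal to supply: 1051.5 - 4.5ps = -1036 + 8ps, so ps = 167.
Buyers pay pb = 167 − 25 = 142; q' = -1036 + 8·167 = 300.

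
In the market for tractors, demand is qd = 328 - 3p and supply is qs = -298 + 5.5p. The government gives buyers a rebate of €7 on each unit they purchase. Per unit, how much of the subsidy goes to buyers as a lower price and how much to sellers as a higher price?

Buyers gain 77/17 per unit; sellers gain 42/17 per unit

Pre-subsidy: 328 - 3p = -298 + 5.5p gives p* = 1252/17, q* = 1820/17.
With the rebate, buyers effectively pay pb = ps − 7, where ps is the price sellers receive.
Demand in terms of ps becomes qd = 328 − 3(ps − 7) = 349 - 3ps. Setting this equal to supply: 349 - 3ps = -298 + 5.5ps, so ps = 1294/17.
Buyers pay pb = 1294/17 − 7 = 1175/17; q' = -298 + 5.5·(1294/17) = 2051/17.
Buyers' price falls by p* − pb = 1252/17 − 1175/17 = 77/17; sellers' price rises by ps − p* = 1294/17 − 1252/17 = 42/17.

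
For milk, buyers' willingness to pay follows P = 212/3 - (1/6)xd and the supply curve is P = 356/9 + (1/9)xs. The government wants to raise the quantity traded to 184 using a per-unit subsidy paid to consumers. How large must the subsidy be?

Required subsidy s = 20 per unit

At x = 184, from the demand curve buyers pay Pb = 212/3 − (1/6)·184 = 40; from the supply curve sellers need Ps = 356/9 + (1/9)·184 = 60.
The subsidy must fill the gap: s = Ps − Pb = 60 − 40 = 20.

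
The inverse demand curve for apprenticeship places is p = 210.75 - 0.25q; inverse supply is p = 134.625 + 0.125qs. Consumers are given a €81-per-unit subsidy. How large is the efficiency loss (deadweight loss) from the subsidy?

Deadweight loss = €8748

Pre-subsidy: 210.75 - 0.25q = 134.625 + 0.125q gives q* = 203 and p* = 160.
With the rebate, buyers effectively pay pb = ps − 81, where ps is the price sellers receive.
On the curves, pb = 210.75 - 0.25q and ps = 134.625 + 0.125q; the wedge ps − pb = 81 gives 134.625 + 0.125q − (210.75 - 0.25q) = 81, so q' = 419.
Then pb = 210.75 − 0.25·419 = 106 and ps = 134.625 + 0.125·419 = 187.
The subsidy expands output by 419 − 203 = 216 past the efficient level; on those units the gap between marginal cost and willingness to pay runs from 0 up to 81.
DWL = ½ × 81 × 216 = 8748.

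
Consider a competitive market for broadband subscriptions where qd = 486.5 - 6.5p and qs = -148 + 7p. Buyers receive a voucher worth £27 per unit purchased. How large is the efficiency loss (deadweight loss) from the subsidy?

Deadweight loss = £1228.5

Pre-subsidy: 486.5 - 6.5p = -148 + 7p gives p* = 47, q* = 181.
With the rebate, buyers effectively pay pb = ps − 27, where ps is the price sellers receive.
Demand in terms of ps becomes qd = 486.5 − 6.5(ps − 27) = 662 - 6.5ps. Setting this equal to supply: 662 - 6.5ps = -148 + 7ps, so ps = 60.
Buyers pay pb = 60 − 27 = 33; q' = -148 + 7·60 = 272.
The subsidy expands output by 272 − 181 = 91 past the efficient level; on those units the gap between marginal cost and willingness to pay runs from 0 up to 27.
DWL = ½ × 27 × 91 = 1228.5.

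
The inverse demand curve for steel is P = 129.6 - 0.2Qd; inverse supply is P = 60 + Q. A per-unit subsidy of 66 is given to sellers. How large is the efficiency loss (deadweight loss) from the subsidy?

Deadweight loss = 1815

Pre-subsidy: 129.6 - 0.2Q = 60 + Q gives Q* = 58 and P* = 118.
With the subsidy, sellers receive Ps = Pb + 66 for each unit, where Pb is the price buyers pay.
On the curves, Pb = 129.6 - 0.2Q and Ps = 60 + Q; the wedge Ps − Pb = 66 gives 60 + Q − (129.6 - 0.2Q) = 66, so Q' = 113.
Then Pb = 129.6 − 0.2·113 = 107 and Ps = 60 + 1·113 = 173.
The subsidy expands output by 113 − 58 = 55 past the efficient level; on those units the gap between marginal cost and willingness to pay runs from 0 up to 66.
DWL = ½ × 66 × 55 = 1815.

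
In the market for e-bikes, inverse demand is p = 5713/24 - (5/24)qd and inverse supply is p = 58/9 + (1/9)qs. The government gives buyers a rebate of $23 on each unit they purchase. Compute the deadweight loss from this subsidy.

Deadweight loss = $828

Pre-subsidy: 5713/24 - (5/24)q = 58/9 + (1/9)q gives q* = 725 and p* = 87.
With the rebate, buyers effectively pay pb = ps − 23, where ps is the price sellers receive.
On the curves, pb = 5713/24 - (5/24)q and ps = 58/9 + (1/9)q; the wedge ps − pb = 23 gives 58/9 + (1/9)q − (5713/24 - (5/24)q) = 23, so q' = 797.
Then pb = 5713/24 − (5/24)·797 = 72 and ps = 58/9 + (1/9)·797 = 95.
The subsidy expands output by 797 − 725 = 72 past the efficient level; on those units the gap between marginal cost and willingness to pay runs from 0 up to 23.
DWL = ½ × 23 × 72 = 828.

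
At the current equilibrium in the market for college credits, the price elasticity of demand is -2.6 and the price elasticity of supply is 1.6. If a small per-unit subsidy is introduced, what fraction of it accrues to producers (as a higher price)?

For a small subsidy around the equilibrium, the benefit split depends on the relative slopes, which at a point are proportional to the elasticities.
Buyer share = εs/(εs + |εd|) = 1.6/(1.6 + 2.6) = 8/21; seller share = |εd|/(εs + |εd|) = 13/21.
So producers capture 13/21 of the subsidy.

Producer share = 13/21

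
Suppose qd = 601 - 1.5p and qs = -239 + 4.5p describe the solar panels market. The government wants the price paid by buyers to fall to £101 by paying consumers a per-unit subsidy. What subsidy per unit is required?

At a buyer price of 101, quantity demanded is 601 − 1.5·101 = 449.5.
Sellers supply 449.5 only when they receive ps with -239 + 4.5·ps = 449.5, i.e. ps = 153.
s = ps − pb = 153 − 101 = 52.

Required subsidy s = £52 per unit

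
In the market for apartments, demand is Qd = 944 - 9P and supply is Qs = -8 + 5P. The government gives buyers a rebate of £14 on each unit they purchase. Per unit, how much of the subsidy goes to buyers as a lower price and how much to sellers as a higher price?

Pre-subsidy: 944 - 9P = -8 + 5P gives P* = 68, Q* = 332.
With the rebate, buyers effectively pay Pb = Ps − 14, where Ps is the price sellers receive.
Demand in terms of Ps becomes Qd = 944 − 9(Ps − 14) = 1070 - 9Ps. Setting this equal to supply: 1070 - 9Ps = -8 + 5Ps, so Ps = 77.
Buyers pay Pb = 77 − 14 = 63; Q' = -8 + 5·77 = 377.
Buyers' price falls by P* − Pb = 68 − 63 = 5; sellers' price rises by Ps − P* = 77 − 68 = 9.

Buyers gain £5 per unit; sellers gain £9 per unit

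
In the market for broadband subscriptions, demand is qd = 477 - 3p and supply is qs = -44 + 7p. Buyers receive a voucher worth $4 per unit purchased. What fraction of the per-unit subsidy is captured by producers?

Producer share = 0.3

Pre-subsidy: 477 - 3p = -44 + 7p gives p* = 52.1, q* = 320.7.
With the rebate, buyers effectively pay pb = ps − 4, where ps is the price sellers receive.
Demand in terms of ps becomes qd = 477 − 3(ps − 4) = 489 - 3ps. Setting this equal to supply: 489 - 3ps = -44 + 7ps, so ps = 53.3.
Buyers pay pb = 53.3 − 4 = 49.3; q' = -44 + 7·53.3 = 329.1.
Buyers' price falls by p* − pb = 52.1 − 49.3 = 2.8; sellers' price rises by ps − p* = 53.3 − 52.1 = 1.2.
So producers capture 1.2/4 = 0.3 of each unit of subsidy.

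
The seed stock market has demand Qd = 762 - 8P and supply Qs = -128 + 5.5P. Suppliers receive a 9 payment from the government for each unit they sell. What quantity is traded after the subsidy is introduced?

Pre-subsidy: 762 - 8P = -128 + 5.5P gives P* = 1780/27, Q* = 6334/27.
With the subsidy, sellers receive Ps = Pb + 9 for each unit, where Pb is the price buyers pay.
Supply in terms of Pb becomes Qs = -128 + 5.5(Pb + 9) = -78.5 + 5.5Pb. Setting this equal to demand: 762 - 8Pb = -78.5 + 5.5Pb, so Pb = 1681/27.
Sellers receive Ps = 1681/27 + 9 = 1924/27; Q' = 762 − 8·(1681/27) = 7126/27.

Q' = 7126/27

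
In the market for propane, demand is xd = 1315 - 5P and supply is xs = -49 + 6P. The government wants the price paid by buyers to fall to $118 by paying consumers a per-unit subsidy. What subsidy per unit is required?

Required subsidy s = $11 per unit

At a buyer price of 118, quantity demanded is 1315 − 5·118 = 725.
Sellers supply 725 only when they receive Ps with -49 + 6·Ps = 725, i.e. Ps = 129.
s = Ps − Pb = 129 − 118 = 11.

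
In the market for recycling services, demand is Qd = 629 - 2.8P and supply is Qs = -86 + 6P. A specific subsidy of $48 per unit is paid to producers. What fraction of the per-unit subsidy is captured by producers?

Producer share = 7/22

Pre-subsidy: 629 - 2.8P = -86 + 6P gives P* = 81.25, Q* = 401.5.
With the subsidy, sellers receive Ps = Pb + 48 for each unit, where Pb is the price buyers pay.
Supply in terms of Pb becomes Qs = -86 + 6(Pb + 48) = 202 + 6Pb. Setting this equal to demand: 629 - 2.8Pb = 202 + 6Pb, so Pb = 2135/44.
Sellers receive Ps = 2135/44 + 48 = 4247/44; Q' = 629 − 2.8·(2135/44) = 10849/22.
Buyers' price falls by P* − Pb = 81.25 − 2135/44 = 360/11; sellers' price rises by Ps − P* = 4247/44 − 81.25 = 168/11.
So producers capture (168/11)/48 = 7/22 of each unit of subsidy.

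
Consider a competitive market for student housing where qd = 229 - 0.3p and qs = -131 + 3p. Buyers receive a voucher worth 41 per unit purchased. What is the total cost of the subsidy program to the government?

Pre-subsidy: 229 - 0.3p = -131 + 3p gives p* = 1200/11, q* = 2159/11.
With the rebate, buyers effectively pay pb = ps − 41, where ps is the price sellers receive.
Demand in terms of ps becomes qd = 229 − 0.3(ps − 41) = 241.3 - 0.3ps. Setting this equal to supply: 241.3 - 0.3ps = -131 + 3ps, so ps = 1241/11.
Buyers pay pb = 1241/11 − 41 = 790/11; q' = -131 + 3·(1241/11) = 2282/11.
Government outlay = subsidy × quantity = 41 × 2282/11 = 93562/11.

Government cost = 93562/11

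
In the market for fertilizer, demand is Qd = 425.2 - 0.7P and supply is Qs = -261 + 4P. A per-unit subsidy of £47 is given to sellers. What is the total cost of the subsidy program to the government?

Government cost = £16497

Pre-subsidy: 425.2 - 0.7P = -261 + 4P gives P* = 146, Q* = 323.
With the subsidy, sellers receive Ps = Pb + 47 for each unit, where Pb is the price buyers pay.
Supply in terms of Pb becomes Qs = -261 + 4(Pb + 47) = -73 + 4Pb. Setting this equal to demand: 425.2 - 0.7Pb = -73 + 4Pb, so Pb = 106.
Sellers receive Ps = 106 + 47 = 153; Q' = 425.2 − 0.7·106 = 351.
Government outlay = subsidy × quantity = 47 × 351 = 16497.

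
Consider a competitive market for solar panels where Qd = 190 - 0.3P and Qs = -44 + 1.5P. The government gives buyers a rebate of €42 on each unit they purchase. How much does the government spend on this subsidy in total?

Government cost = €6783

Pre-subsidy: 190 - 0.3P = -44 + 1.5P gives P* = 130, Q* = 151.
With the rebate, buyers effectively pay Pb = Ps − 42, where Ps is the price sellers receive.
Demand in terms of Ps becomes Qd = 190 − 0.3(Ps − 42) = 202.6 - 0.3Ps. Setting this equal to supply: 202.6 - 0.3Ps = -44 + 1.5Ps, so Ps = 137.
Buyers pay Pb = 137 − 42 = 95; Q' = -44 + 1.5·137 = 161.5.
Government outlay = subsidy × quantity = 42 × 161.5 = 6783.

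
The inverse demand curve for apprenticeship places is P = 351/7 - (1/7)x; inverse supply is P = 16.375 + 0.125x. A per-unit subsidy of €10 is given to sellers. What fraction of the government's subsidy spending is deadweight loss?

DWL / government spending = 280/2451

Pre-subsidy: 351/7 - (1/7)x = 16.375 + 0.125x gives x* = 1891/15 and P* = 482/15.
With the subsidy, sellers receive Ps = Pb + 10 for each unit, where Pb is the price buyers pay.
On the curves, Pb = 351/7 - (1/7)x and Ps = 16.375 + 0.125x; the wedge Ps − Pb = 10 gives 16.375 + 0.125x − (351/7 - (1/7)x) = 10, so x' = 163.4.
Then Pb = 351/7 − (1/7)·163.4 = 26.8 and Ps = 16.375 + 0.125·163.4 = 36.8.
ΔCS = ½(1891/15 + 163.4)(482/15 − 26.8) = 34736/45; ΔPS = ½(1891/15 + 163.4)(36.8 − 482/15) = 30394/45.
Government spending = 10 × 163.4 = 1634.
DWL = ½ × 10 × (163.4 − 1891/15) = 560/3; fraction = (560/3) / 1634 = 280/2451.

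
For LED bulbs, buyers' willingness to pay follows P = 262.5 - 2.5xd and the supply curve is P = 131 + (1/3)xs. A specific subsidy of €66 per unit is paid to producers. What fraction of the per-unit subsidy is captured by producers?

Pre-subsidy: 262.5 - 2.5x = 131 + (1/3)x gives x* = 789/17 and P* = 2490/17.
With the subsidy, sellers receive Ps = Pb + 66 for each unit, where Pb is the price buyers pay.
On the curves, Pb = 262.5 - 2.5x and Ps = 131 + (1/3)x; the wedge Ps − Pb = 66 gives 131 + (1/3)x − (262.5 - 2.5x) = 66, so x' = 1185/17.
Then Pb = 262.5 − 2.5·(1185/17) = 1500/17 and Ps = 131 + (1/3)·(1185/17) = 2622/17.
Buyers' price falls by P* − Pb = 2490/17 − 1500/17 = 990/17; sellers' price rises by Ps − P* = 2622/17 − 2490/17 = 132/17.
So producers capture (132/17)/66 = 2/17 of each unit of subsidy.

Producer share = 2/17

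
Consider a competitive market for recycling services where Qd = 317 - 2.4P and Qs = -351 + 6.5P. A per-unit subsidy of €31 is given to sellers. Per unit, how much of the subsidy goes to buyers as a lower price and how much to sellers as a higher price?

Buyers gain 2015/89 per unit; sellers gain 744/89 per unit

Pre-subsidy: 317 - 2.4P = -351 + 6.5P gives P* = 6680/89, Q* = 12181/89.
With the subsidy, sellers receive Ps = Pb + 31 for each unit, where Pb is the price buyers pay.
Supply in terms of Pb becomes Qs = -351 + 6.5(Pb + 31) = -149.5 + 6.5Pb. Setting this equal to demand: 317 - 2.4Pb = -149.5 + 6.5Pb, so Pb = 4665/89.
Sellers receive Ps = 4665/89 + 31 = 7424/89; Q' = 317 − 2.4·(4665/89) = 17017/89.
Buyers' price falls by P* − Pb = 6680/89 − 4665/89 = 2015/89; sellers' price rises by Ps − P* = 7424/89 − 6680/89 = 744/89.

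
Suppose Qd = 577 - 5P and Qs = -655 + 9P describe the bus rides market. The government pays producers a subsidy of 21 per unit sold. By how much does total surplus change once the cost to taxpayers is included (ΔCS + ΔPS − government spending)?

Pre-subsidy: 577 - 5P = -655 + 9P gives P* = 88, Q* = 137.
With the subsidy, sellers receive Ps = Pb + 21 for each unit, where Pb is the price buyers pay.
Supply in terms of Pb becomes Qs = -655 + 9(Pb + 21) = -466 + 9Pb. Setting this equal to demand: 577 - 5Pb = -466 + 9Pb, so Pb = 74.5.
Sellers receive Ps = 74.5 + 21 = 95.5; Q' = 577 − 5·74.5 = 204.5.
ΔCS = ½(137 + 204.5)(88 − 74.5) = 2305.125; ΔPS = ½(137 + 204.5)(95.5 − 88) = 1280.625.
Government spending = 21 × 204.5 = 4294.5.
Net change = 2305.125 + 1280.625 − 4294.5 = -708.75. The loss equals the DWL triangle ½·21·67.5.

Net change in total surplus = -708.75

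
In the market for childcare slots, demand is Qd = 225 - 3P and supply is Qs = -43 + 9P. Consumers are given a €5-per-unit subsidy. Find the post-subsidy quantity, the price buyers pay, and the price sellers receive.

Pre-subsidy: 225 - 3P = -43 + 9P gives P* = 67/3, Q* = 158.
With the rebate, buyers effectively pay Pb = Ps − 5, where Ps is the price sellers receive.
Demand in terms of Ps becomes Qd = 225 − 3(Ps − 5) = 240 - 3Ps. Setting this equal to supply: 240 - 3Ps = -43 + 9Ps, so Ps = 283/12.
Buyers pay Pb = 283/12 − 5 = 223/12; Q' = -43 + 9·(283/12) = 169.25.

Q' = 169.25; buyers pay 223/12; sellers receive 283/12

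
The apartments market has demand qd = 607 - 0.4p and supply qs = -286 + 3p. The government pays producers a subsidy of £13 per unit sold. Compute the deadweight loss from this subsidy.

Deadweight loss = 507/17

Pre-subsidy: 607 - 0.4p = -286 + 3p gives p* = 4465/17, q* = 8533/17.
With the subsidy, sellers receive ps = pb + 13 for each unit, where pb is the price buyers pay.
Supply in terms of pb becomes qs = -286 + 3(pb + 13) = -247 + 3pb. Setting this equal to demand: 607 - 0.4pb = -247 + 3pb, so pb = 4270/17.
Sellers receive ps = 4270/17 + 13 = 4491/17; q' = 607 − 0.4·(4270/17) = 8611/17.
The subsidy expands output by 8611/17 − 8533/17 = 78/17 past the efficient level; on those units the gap between marginal cost and willingness to pay runs from 0 up to 13.
DWL = ½ × 13 × 78/17 = 507/17.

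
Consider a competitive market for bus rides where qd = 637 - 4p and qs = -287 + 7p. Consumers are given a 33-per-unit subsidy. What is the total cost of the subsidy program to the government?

Pre-subsidy: 637 - 4p = -287 + 7p gives p* = 84, q* = 301.
With the rebate, buyers effectively pay pb = ps − 33, where ps is the price sellers receive.
Demand in terms of ps becomes qd = 637 − 4(ps − 33) = 769 - 4ps. Setting this equal to supply: 769 - 4ps = -287 + 7ps, so ps = 96.
Buyers pay pb = 96 − 33 = 63; q' = -287 + 7·96 = 385.
Government outlay = subsidy × quantity = 33 × 385 = 12705.

Government cost = 12705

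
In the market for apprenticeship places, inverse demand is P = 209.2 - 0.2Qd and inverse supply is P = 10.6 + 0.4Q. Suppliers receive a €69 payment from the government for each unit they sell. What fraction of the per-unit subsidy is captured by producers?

Pre-subsidy: 209.2 - 0.2Q = 10.6 + 0.4Q gives Q* = 331 and P* = 143.
With the subsidy, sellers receive Ps = Pb + 69 for each unit, where Pb is the price buyers pay.
On the curves, Pb = 209.2 - 0.2Q and Ps = 10.6 + 0.4Q; the wedge Ps − Pb = 69 gives 10.6 + 0.4Q − (209.2 - 0.2Q) = 69, so Q' = 446.
Then Pb = 209.2 − 0.2·446 = 120 and Ps = 10.6 + 0.4·446 = 189.
Buyers' price falls by P* − Pb = 143 − 120 = 23; sellers' price rises by Ps − P* = 189 − 143 = 46.
So producers capture 46/69 = 2/3 of each unit of subsidy.

Producer share = 2/3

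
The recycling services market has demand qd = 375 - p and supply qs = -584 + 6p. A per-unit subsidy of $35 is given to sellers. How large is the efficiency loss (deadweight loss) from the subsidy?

Pre-subsidy: 375 - p = -584 + 6p gives p* = 137, q* = 238.
With the subsidy, sellers receive ps = pb + 35 for each unit, where pb is the price buyers pay.
Supply in terms of pb becomes qs = -584 + 6(pb + 35) = -374 + 6pb. Setting this equal to demand: 375 - pb = -374 + 6pb, so pb = 107.
Sellers receive ps = 107 + 35 = 142; q' = 375 − 1·107 = 268.
The subsidy expands output by 268 − 238 = 30 past the efficient level; on those units the gap between marginal cost and willingness to pay runs from 0 up to 35.
DWL = ½ × 35 × 30 = 525.

Deadweight loss = $525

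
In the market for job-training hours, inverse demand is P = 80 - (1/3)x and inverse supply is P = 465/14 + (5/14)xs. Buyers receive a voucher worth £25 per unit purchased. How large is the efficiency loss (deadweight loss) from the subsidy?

Deadweight loss = 13125/29

Pre-subsidy: 80 - (1/3)x = 465/14 + (5/14)x gives x* = 1965/29 and P* = 1665/29.
With the rebate, buyers effectively pay Pb = Ps − 25, where Ps is the price sellers receive.
On the curves, Pb = 80 - (1/3)x and Ps = 465/14 + (5/14)x; the wedge Ps − Pb = 25 gives 465/14 + (5/14)x − (80 - (1/3)x) = 25, so x' = 3015/29.
Then Pb = 80 − (1/3)·(3015/29) = 1315/29 and Ps = 465/14 + (5/14)·(3015/29) = 2040/29.
The subsidy expands output by 3015/29 − 1965/29 = 1050/29 past the efficient level; on those units the gap between marginal cost and willingness to pay runs from 0 up to 25.
DWL = ½ × 25 × 1050/29 = 13125/29.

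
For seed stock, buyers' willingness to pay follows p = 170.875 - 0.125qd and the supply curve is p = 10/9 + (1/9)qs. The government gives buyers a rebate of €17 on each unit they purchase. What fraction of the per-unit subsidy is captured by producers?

Pre-subsidy: 170.875 - 0.125q = 10/9 + (1/9)q gives q* = 719 and p* = 81.
With the rebate, buyers effectively pay pb = ps − 17, where ps is the price sellers receive.
On the curves, pb = 170.875 - 0.125q and ps = 10/9 + (1/9)q; the wedge ps − pb = 17 gives 10/9 + (1/9)q − (170.875 - 0.125q) = 17, so q' = 791.
Then pb = 170.875 − 0.125·791 = 72 and ps = 10/9 + (1/9)·791 = 89.
Buyers' price falls by p* − pb = 81 − 72 = 9; sellers' price rises by ps − p* = 89 − 81 = 8.
So producers capture 8/17 = 8/17 of each unit of subsidy.

Producer share = 8/17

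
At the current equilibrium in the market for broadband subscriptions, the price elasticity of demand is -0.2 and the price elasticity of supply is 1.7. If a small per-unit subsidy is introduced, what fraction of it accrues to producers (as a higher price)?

Producer share = 2/19

For a small subsidy around the equilibrium, the benefit split depends on the relative slopes, which at a point are proportional to the elasticities.
Buyer share = εs/(εs + |εd|) = 1.7/(1.7 + 0.2) = 17/19; seller share = |εd|/(εs + |εd|) = 2/19.
So producers capture 2/19 of the subsidy.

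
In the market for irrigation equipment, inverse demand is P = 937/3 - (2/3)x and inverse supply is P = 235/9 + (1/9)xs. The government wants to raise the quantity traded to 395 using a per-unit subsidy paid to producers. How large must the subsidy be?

At x = 395, from the demand curve buyers pay Pb = 937/3 − (2/3)·395 = 49; from the supply curve sellers need Ps = 235/9 + (1/9)·395 = 70.
The subsidy must fill the gap: s = Ps − Pb = 70 − 49 = 21.

Required subsidy s = 21 per unit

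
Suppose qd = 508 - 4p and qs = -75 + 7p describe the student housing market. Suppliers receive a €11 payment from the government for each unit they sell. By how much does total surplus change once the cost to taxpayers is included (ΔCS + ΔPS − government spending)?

Pre-subsidy: 508 - 4p = -75 + 7p gives p* = 53, q* = 296.
With the subsidy, sellers receive ps = pb + 11 for each unit, where pb is the price buyers pay.
Supply in terms of pb becomes qs = -75 + 7(pb + 11) = 2 + 7pb. Setting this equal to demand: 508 - 4pb = 2 + 7pb, so pb = 46.
Sellers receive ps = 46 + 11 = 57; q' = 508 − 4·46 = 324.
ΔCS = ½(296 + 324)(53 − 46) = 2170; ΔPS = ½(296 + 324)(57 − 53) = 1240.
Government spending = 11 × 324 = 3564.
Net change = 2170 + 1240 − 3564 = -154. The loss equals the DWL triangle ½·11·28.

Net change in total surplus = -€154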